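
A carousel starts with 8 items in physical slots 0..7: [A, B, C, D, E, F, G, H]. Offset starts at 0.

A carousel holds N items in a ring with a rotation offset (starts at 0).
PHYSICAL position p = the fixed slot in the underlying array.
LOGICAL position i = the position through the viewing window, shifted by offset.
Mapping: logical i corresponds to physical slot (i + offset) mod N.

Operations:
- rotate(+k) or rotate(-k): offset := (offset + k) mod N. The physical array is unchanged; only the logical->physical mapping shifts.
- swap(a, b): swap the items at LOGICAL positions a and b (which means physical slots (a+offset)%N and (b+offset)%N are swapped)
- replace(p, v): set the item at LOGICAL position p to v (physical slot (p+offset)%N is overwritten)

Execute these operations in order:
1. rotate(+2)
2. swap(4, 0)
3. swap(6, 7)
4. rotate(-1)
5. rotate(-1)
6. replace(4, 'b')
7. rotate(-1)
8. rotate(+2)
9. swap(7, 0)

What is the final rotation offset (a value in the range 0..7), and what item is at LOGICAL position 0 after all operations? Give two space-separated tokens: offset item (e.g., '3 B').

After op 1 (rotate(+2)): offset=2, physical=[A,B,C,D,E,F,G,H], logical=[C,D,E,F,G,H,A,B]
After op 2 (swap(4, 0)): offset=2, physical=[A,B,G,D,E,F,C,H], logical=[G,D,E,F,C,H,A,B]
After op 3 (swap(6, 7)): offset=2, physical=[B,A,G,D,E,F,C,H], logical=[G,D,E,F,C,H,B,A]
After op 4 (rotate(-1)): offset=1, physical=[B,A,G,D,E,F,C,H], logical=[A,G,D,E,F,C,H,B]
After op 5 (rotate(-1)): offset=0, physical=[B,A,G,D,E,F,C,H], logical=[B,A,G,D,E,F,C,H]
After op 6 (replace(4, 'b')): offset=0, physical=[B,A,G,D,b,F,C,H], logical=[B,A,G,D,b,F,C,H]
After op 7 (rotate(-1)): offset=7, physical=[B,A,G,D,b,F,C,H], logical=[H,B,A,G,D,b,F,C]
After op 8 (rotate(+2)): offset=1, physical=[B,A,G,D,b,F,C,H], logical=[A,G,D,b,F,C,H,B]
After op 9 (swap(7, 0)): offset=1, physical=[A,B,G,D,b,F,C,H], logical=[B,G,D,b,F,C,H,A]

Answer: 1 B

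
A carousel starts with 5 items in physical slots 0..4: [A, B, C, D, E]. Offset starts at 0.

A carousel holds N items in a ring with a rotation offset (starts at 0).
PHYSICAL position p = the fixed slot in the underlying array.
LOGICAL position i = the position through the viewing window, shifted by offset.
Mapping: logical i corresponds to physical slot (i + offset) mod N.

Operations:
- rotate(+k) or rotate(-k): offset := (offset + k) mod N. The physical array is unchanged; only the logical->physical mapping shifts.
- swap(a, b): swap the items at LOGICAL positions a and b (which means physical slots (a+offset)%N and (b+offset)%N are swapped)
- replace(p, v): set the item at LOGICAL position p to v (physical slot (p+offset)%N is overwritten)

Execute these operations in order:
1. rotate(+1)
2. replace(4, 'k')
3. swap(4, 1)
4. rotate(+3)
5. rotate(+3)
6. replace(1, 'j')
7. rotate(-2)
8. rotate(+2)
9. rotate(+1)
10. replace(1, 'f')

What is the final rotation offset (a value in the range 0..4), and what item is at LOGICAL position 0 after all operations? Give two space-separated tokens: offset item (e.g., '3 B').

Answer: 3 j

Derivation:
After op 1 (rotate(+1)): offset=1, physical=[A,B,C,D,E], logical=[B,C,D,E,A]
After op 2 (replace(4, 'k')): offset=1, physical=[k,B,C,D,E], logical=[B,C,D,E,k]
After op 3 (swap(4, 1)): offset=1, physical=[C,B,k,D,E], logical=[B,k,D,E,C]
After op 4 (rotate(+3)): offset=4, physical=[C,B,k,D,E], logical=[E,C,B,k,D]
After op 5 (rotate(+3)): offset=2, physical=[C,B,k,D,E], logical=[k,D,E,C,B]
After op 6 (replace(1, 'j')): offset=2, physical=[C,B,k,j,E], logical=[k,j,E,C,B]
After op 7 (rotate(-2)): offset=0, physical=[C,B,k,j,E], logical=[C,B,k,j,E]
After op 8 (rotate(+2)): offset=2, physical=[C,B,k,j,E], logical=[k,j,E,C,B]
After op 9 (rotate(+1)): offset=3, physical=[C,B,k,j,E], logical=[j,E,C,B,k]
After op 10 (replace(1, 'f')): offset=3, physical=[C,B,k,j,f], logical=[j,f,C,B,k]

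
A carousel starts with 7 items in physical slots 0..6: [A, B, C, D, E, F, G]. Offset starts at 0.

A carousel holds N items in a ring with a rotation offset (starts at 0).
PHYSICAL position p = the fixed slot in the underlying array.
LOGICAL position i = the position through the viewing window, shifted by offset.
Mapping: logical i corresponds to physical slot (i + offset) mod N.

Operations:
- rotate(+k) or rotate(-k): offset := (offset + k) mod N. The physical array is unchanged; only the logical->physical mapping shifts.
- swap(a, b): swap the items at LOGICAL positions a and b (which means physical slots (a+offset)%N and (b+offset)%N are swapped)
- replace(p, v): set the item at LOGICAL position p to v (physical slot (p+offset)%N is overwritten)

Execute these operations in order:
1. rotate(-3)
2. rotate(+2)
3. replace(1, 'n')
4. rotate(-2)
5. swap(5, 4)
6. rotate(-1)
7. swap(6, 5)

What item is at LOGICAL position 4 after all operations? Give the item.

After op 1 (rotate(-3)): offset=4, physical=[A,B,C,D,E,F,G], logical=[E,F,G,A,B,C,D]
After op 2 (rotate(+2)): offset=6, physical=[A,B,C,D,E,F,G], logical=[G,A,B,C,D,E,F]
After op 3 (replace(1, 'n')): offset=6, physical=[n,B,C,D,E,F,G], logical=[G,n,B,C,D,E,F]
After op 4 (rotate(-2)): offset=4, physical=[n,B,C,D,E,F,G], logical=[E,F,G,n,B,C,D]
After op 5 (swap(5, 4)): offset=4, physical=[n,C,B,D,E,F,G], logical=[E,F,G,n,C,B,D]
After op 6 (rotate(-1)): offset=3, physical=[n,C,B,D,E,F,G], logical=[D,E,F,G,n,C,B]
After op 7 (swap(6, 5)): offset=3, physical=[n,B,C,D,E,F,G], logical=[D,E,F,G,n,B,C]

Answer: n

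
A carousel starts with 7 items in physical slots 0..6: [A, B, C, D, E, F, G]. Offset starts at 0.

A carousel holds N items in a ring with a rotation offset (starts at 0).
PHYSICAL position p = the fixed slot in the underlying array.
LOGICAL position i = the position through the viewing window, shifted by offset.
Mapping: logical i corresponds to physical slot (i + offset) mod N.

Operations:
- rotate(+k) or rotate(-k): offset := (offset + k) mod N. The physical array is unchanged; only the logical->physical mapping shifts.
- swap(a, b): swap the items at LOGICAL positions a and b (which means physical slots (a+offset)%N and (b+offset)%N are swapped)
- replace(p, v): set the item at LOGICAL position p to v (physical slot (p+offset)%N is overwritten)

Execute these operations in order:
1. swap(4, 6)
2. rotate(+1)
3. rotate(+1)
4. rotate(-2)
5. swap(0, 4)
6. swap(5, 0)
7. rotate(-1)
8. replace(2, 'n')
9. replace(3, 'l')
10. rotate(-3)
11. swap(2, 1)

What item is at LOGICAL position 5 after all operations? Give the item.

Answer: n

Derivation:
After op 1 (swap(4, 6)): offset=0, physical=[A,B,C,D,G,F,E], logical=[A,B,C,D,G,F,E]
After op 2 (rotate(+1)): offset=1, physical=[A,B,C,D,G,F,E], logical=[B,C,D,G,F,E,A]
After op 3 (rotate(+1)): offset=2, physical=[A,B,C,D,G,F,E], logical=[C,D,G,F,E,A,B]
After op 4 (rotate(-2)): offset=0, physical=[A,B,C,D,G,F,E], logical=[A,B,C,D,G,F,E]
After op 5 (swap(0, 4)): offset=0, physical=[G,B,C,D,A,F,E], logical=[G,B,C,D,A,F,E]
After op 6 (swap(5, 0)): offset=0, physical=[F,B,C,D,A,G,E], logical=[F,B,C,D,A,G,E]
After op 7 (rotate(-1)): offset=6, physical=[F,B,C,D,A,G,E], logical=[E,F,B,C,D,A,G]
After op 8 (replace(2, 'n')): offset=6, physical=[F,n,C,D,A,G,E], logical=[E,F,n,C,D,A,G]
After op 9 (replace(3, 'l')): offset=6, physical=[F,n,l,D,A,G,E], logical=[E,F,n,l,D,A,G]
After op 10 (rotate(-3)): offset=3, physical=[F,n,l,D,A,G,E], logical=[D,A,G,E,F,n,l]
After op 11 (swap(2, 1)): offset=3, physical=[F,n,l,D,G,A,E], logical=[D,G,A,E,F,n,l]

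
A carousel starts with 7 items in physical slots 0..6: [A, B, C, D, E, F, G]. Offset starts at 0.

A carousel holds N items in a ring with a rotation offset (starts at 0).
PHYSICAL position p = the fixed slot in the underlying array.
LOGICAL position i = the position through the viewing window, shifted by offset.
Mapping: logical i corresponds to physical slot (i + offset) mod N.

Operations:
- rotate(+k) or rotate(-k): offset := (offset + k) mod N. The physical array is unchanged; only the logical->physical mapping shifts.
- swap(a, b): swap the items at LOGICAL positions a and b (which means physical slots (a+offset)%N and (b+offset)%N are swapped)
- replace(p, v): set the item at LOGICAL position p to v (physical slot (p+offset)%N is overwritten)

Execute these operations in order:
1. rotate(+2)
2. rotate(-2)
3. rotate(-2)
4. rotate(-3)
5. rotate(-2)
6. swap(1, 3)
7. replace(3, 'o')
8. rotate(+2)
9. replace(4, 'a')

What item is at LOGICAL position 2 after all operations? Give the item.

After op 1 (rotate(+2)): offset=2, physical=[A,B,C,D,E,F,G], logical=[C,D,E,F,G,A,B]
After op 2 (rotate(-2)): offset=0, physical=[A,B,C,D,E,F,G], logical=[A,B,C,D,E,F,G]
After op 3 (rotate(-2)): offset=5, physical=[A,B,C,D,E,F,G], logical=[F,G,A,B,C,D,E]
After op 4 (rotate(-3)): offset=2, physical=[A,B,C,D,E,F,G], logical=[C,D,E,F,G,A,B]
After op 5 (rotate(-2)): offset=0, physical=[A,B,C,D,E,F,G], logical=[A,B,C,D,E,F,G]
After op 6 (swap(1, 3)): offset=0, physical=[A,D,C,B,E,F,G], logical=[A,D,C,B,E,F,G]
After op 7 (replace(3, 'o')): offset=0, physical=[A,D,C,o,E,F,G], logical=[A,D,C,o,E,F,G]
After op 8 (rotate(+2)): offset=2, physical=[A,D,C,o,E,F,G], logical=[C,o,E,F,G,A,D]
After op 9 (replace(4, 'a')): offset=2, physical=[A,D,C,o,E,F,a], logical=[C,o,E,F,a,A,D]

Answer: E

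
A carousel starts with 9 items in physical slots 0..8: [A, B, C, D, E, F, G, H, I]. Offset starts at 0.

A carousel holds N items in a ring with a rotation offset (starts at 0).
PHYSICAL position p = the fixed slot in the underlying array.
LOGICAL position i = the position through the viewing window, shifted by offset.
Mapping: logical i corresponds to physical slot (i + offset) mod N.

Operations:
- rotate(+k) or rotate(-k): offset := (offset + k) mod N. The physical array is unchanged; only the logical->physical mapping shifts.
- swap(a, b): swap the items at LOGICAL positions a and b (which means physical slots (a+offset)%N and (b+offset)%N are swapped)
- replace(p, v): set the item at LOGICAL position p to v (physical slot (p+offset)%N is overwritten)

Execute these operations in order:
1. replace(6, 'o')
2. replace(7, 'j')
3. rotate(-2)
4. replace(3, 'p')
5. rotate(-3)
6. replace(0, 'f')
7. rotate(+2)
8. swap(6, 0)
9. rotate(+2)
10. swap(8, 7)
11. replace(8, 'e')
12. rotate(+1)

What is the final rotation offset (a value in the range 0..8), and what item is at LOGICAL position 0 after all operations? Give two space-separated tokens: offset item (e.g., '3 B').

After op 1 (replace(6, 'o')): offset=0, physical=[A,B,C,D,E,F,o,H,I], logical=[A,B,C,D,E,F,o,H,I]
After op 2 (replace(7, 'j')): offset=0, physical=[A,B,C,D,E,F,o,j,I], logical=[A,B,C,D,E,F,o,j,I]
After op 3 (rotate(-2)): offset=7, physical=[A,B,C,D,E,F,o,j,I], logical=[j,I,A,B,C,D,E,F,o]
After op 4 (replace(3, 'p')): offset=7, physical=[A,p,C,D,E,F,o,j,I], logical=[j,I,A,p,C,D,E,F,o]
After op 5 (rotate(-3)): offset=4, physical=[A,p,C,D,E,F,o,j,I], logical=[E,F,o,j,I,A,p,C,D]
After op 6 (replace(0, 'f')): offset=4, physical=[A,p,C,D,f,F,o,j,I], logical=[f,F,o,j,I,A,p,C,D]
After op 7 (rotate(+2)): offset=6, physical=[A,p,C,D,f,F,o,j,I], logical=[o,j,I,A,p,C,D,f,F]
After op 8 (swap(6, 0)): offset=6, physical=[A,p,C,o,f,F,D,j,I], logical=[D,j,I,A,p,C,o,f,F]
After op 9 (rotate(+2)): offset=8, physical=[A,p,C,o,f,F,D,j,I], logical=[I,A,p,C,o,f,F,D,j]
After op 10 (swap(8, 7)): offset=8, physical=[A,p,C,o,f,F,j,D,I], logical=[I,A,p,C,o,f,F,j,D]
After op 11 (replace(8, 'e')): offset=8, physical=[A,p,C,o,f,F,j,e,I], logical=[I,A,p,C,o,f,F,j,e]
After op 12 (rotate(+1)): offset=0, physical=[A,p,C,o,f,F,j,e,I], logical=[A,p,C,o,f,F,j,e,I]

Answer: 0 A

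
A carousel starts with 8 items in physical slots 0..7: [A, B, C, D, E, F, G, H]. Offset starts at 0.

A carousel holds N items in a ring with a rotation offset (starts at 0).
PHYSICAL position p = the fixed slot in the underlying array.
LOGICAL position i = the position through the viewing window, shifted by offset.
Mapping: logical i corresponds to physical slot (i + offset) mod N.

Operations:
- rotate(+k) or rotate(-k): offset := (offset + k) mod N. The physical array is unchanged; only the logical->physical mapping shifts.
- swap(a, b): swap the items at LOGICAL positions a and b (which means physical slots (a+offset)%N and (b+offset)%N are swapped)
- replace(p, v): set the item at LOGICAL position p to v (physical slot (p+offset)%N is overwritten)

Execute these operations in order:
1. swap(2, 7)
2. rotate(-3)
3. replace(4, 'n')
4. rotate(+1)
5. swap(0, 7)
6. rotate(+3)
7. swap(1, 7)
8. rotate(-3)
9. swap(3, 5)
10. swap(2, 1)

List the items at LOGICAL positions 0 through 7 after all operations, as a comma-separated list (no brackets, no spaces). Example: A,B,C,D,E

Answer: F,H,C,D,A,n,E,G

Derivation:
After op 1 (swap(2, 7)): offset=0, physical=[A,B,H,D,E,F,G,C], logical=[A,B,H,D,E,F,G,C]
After op 2 (rotate(-3)): offset=5, physical=[A,B,H,D,E,F,G,C], logical=[F,G,C,A,B,H,D,E]
After op 3 (replace(4, 'n')): offset=5, physical=[A,n,H,D,E,F,G,C], logical=[F,G,C,A,n,H,D,E]
After op 4 (rotate(+1)): offset=6, physical=[A,n,H,D,E,F,G,C], logical=[G,C,A,n,H,D,E,F]
After op 5 (swap(0, 7)): offset=6, physical=[A,n,H,D,E,G,F,C], logical=[F,C,A,n,H,D,E,G]
After op 6 (rotate(+3)): offset=1, physical=[A,n,H,D,E,G,F,C], logical=[n,H,D,E,G,F,C,A]
After op 7 (swap(1, 7)): offset=1, physical=[H,n,A,D,E,G,F,C], logical=[n,A,D,E,G,F,C,H]
After op 8 (rotate(-3)): offset=6, physical=[H,n,A,D,E,G,F,C], logical=[F,C,H,n,A,D,E,G]
After op 9 (swap(3, 5)): offset=6, physical=[H,D,A,n,E,G,F,C], logical=[F,C,H,D,A,n,E,G]
After op 10 (swap(2, 1)): offset=6, physical=[C,D,A,n,E,G,F,H], logical=[F,H,C,D,A,n,E,G]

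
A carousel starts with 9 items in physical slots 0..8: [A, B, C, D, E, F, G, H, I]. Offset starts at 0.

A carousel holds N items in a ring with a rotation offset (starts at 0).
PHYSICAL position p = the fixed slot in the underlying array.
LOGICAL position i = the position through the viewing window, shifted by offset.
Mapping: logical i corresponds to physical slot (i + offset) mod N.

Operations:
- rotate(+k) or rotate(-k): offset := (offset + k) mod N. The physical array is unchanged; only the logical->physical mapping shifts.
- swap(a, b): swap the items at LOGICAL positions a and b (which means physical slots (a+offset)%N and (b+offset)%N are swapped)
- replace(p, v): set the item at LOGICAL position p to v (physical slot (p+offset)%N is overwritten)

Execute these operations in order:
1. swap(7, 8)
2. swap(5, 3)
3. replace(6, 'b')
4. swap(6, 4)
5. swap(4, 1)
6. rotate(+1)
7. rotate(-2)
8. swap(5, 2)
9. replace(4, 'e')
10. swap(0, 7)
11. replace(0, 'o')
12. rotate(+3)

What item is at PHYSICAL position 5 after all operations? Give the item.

Answer: D

Derivation:
After op 1 (swap(7, 8)): offset=0, physical=[A,B,C,D,E,F,G,I,H], logical=[A,B,C,D,E,F,G,I,H]
After op 2 (swap(5, 3)): offset=0, physical=[A,B,C,F,E,D,G,I,H], logical=[A,B,C,F,E,D,G,I,H]
After op 3 (replace(6, 'b')): offset=0, physical=[A,B,C,F,E,D,b,I,H], logical=[A,B,C,F,E,D,b,I,H]
After op 4 (swap(6, 4)): offset=0, physical=[A,B,C,F,b,D,E,I,H], logical=[A,B,C,F,b,D,E,I,H]
After op 5 (swap(4, 1)): offset=0, physical=[A,b,C,F,B,D,E,I,H], logical=[A,b,C,F,B,D,E,I,H]
After op 6 (rotate(+1)): offset=1, physical=[A,b,C,F,B,D,E,I,H], logical=[b,C,F,B,D,E,I,H,A]
After op 7 (rotate(-2)): offset=8, physical=[A,b,C,F,B,D,E,I,H], logical=[H,A,b,C,F,B,D,E,I]
After op 8 (swap(5, 2)): offset=8, physical=[A,B,C,F,b,D,E,I,H], logical=[H,A,B,C,F,b,D,E,I]
After op 9 (replace(4, 'e')): offset=8, physical=[A,B,C,e,b,D,E,I,H], logical=[H,A,B,C,e,b,D,E,I]
After op 10 (swap(0, 7)): offset=8, physical=[A,B,C,e,b,D,H,I,E], logical=[E,A,B,C,e,b,D,H,I]
After op 11 (replace(0, 'o')): offset=8, physical=[A,B,C,e,b,D,H,I,o], logical=[o,A,B,C,e,b,D,H,I]
After op 12 (rotate(+3)): offset=2, physical=[A,B,C,e,b,D,H,I,o], logical=[C,e,b,D,H,I,o,A,B]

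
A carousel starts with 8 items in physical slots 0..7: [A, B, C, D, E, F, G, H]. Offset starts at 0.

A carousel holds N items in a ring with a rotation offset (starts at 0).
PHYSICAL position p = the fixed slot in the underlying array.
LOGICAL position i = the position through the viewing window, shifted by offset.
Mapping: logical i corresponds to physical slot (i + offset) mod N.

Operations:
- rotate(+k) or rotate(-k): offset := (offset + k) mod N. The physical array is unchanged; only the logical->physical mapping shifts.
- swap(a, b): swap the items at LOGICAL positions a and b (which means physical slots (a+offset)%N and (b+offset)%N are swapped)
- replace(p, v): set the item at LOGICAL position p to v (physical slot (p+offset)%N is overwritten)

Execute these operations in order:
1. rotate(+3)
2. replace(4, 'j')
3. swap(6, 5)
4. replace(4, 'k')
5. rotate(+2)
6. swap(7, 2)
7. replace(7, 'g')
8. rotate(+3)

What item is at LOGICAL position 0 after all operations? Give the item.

Answer: B

Derivation:
After op 1 (rotate(+3)): offset=3, physical=[A,B,C,D,E,F,G,H], logical=[D,E,F,G,H,A,B,C]
After op 2 (replace(4, 'j')): offset=3, physical=[A,B,C,D,E,F,G,j], logical=[D,E,F,G,j,A,B,C]
After op 3 (swap(6, 5)): offset=3, physical=[B,A,C,D,E,F,G,j], logical=[D,E,F,G,j,B,A,C]
After op 4 (replace(4, 'k')): offset=3, physical=[B,A,C,D,E,F,G,k], logical=[D,E,F,G,k,B,A,C]
After op 5 (rotate(+2)): offset=5, physical=[B,A,C,D,E,F,G,k], logical=[F,G,k,B,A,C,D,E]
After op 6 (swap(7, 2)): offset=5, physical=[B,A,C,D,k,F,G,E], logical=[F,G,E,B,A,C,D,k]
After op 7 (replace(7, 'g')): offset=5, physical=[B,A,C,D,g,F,G,E], logical=[F,G,E,B,A,C,D,g]
After op 8 (rotate(+3)): offset=0, physical=[B,A,C,D,g,F,G,E], logical=[B,A,C,D,g,F,G,E]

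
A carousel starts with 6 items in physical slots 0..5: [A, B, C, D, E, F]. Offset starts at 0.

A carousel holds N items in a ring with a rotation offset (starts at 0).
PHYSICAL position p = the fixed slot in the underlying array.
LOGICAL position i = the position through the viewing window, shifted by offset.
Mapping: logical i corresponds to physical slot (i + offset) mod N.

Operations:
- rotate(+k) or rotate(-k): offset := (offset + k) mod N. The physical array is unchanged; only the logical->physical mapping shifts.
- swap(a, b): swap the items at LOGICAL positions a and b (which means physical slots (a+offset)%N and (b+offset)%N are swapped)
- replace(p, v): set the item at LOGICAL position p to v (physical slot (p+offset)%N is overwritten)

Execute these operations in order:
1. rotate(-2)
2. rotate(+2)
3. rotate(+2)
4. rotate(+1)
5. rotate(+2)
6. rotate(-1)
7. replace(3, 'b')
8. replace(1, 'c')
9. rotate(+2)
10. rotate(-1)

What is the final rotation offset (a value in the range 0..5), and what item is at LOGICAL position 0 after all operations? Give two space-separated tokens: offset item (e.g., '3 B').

Answer: 5 c

Derivation:
After op 1 (rotate(-2)): offset=4, physical=[A,B,C,D,E,F], logical=[E,F,A,B,C,D]
After op 2 (rotate(+2)): offset=0, physical=[A,B,C,D,E,F], logical=[A,B,C,D,E,F]
After op 3 (rotate(+2)): offset=2, physical=[A,B,C,D,E,F], logical=[C,D,E,F,A,B]
After op 4 (rotate(+1)): offset=3, physical=[A,B,C,D,E,F], logical=[D,E,F,A,B,C]
After op 5 (rotate(+2)): offset=5, physical=[A,B,C,D,E,F], logical=[F,A,B,C,D,E]
After op 6 (rotate(-1)): offset=4, physical=[A,B,C,D,E,F], logical=[E,F,A,B,C,D]
After op 7 (replace(3, 'b')): offset=4, physical=[A,b,C,D,E,F], logical=[E,F,A,b,C,D]
After op 8 (replace(1, 'c')): offset=4, physical=[A,b,C,D,E,c], logical=[E,c,A,b,C,D]
After op 9 (rotate(+2)): offset=0, physical=[A,b,C,D,E,c], logical=[A,b,C,D,E,c]
After op 10 (rotate(-1)): offset=5, physical=[A,b,C,D,E,c], logical=[c,A,b,C,D,E]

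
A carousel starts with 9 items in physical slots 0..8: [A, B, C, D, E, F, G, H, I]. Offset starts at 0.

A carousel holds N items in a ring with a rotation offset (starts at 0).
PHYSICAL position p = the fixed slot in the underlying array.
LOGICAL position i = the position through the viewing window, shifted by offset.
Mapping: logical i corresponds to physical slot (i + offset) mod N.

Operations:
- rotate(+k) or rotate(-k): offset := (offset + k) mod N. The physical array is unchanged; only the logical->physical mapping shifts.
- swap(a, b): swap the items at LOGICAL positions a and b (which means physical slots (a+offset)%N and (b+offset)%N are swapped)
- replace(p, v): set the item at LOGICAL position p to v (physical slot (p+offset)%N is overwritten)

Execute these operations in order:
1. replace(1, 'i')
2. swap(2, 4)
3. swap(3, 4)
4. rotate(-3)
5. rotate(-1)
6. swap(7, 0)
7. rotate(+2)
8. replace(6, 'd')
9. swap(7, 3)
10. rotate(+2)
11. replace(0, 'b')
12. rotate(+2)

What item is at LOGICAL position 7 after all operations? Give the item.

Answer: b

Derivation:
After op 1 (replace(1, 'i')): offset=0, physical=[A,i,C,D,E,F,G,H,I], logical=[A,i,C,D,E,F,G,H,I]
After op 2 (swap(2, 4)): offset=0, physical=[A,i,E,D,C,F,G,H,I], logical=[A,i,E,D,C,F,G,H,I]
After op 3 (swap(3, 4)): offset=0, physical=[A,i,E,C,D,F,G,H,I], logical=[A,i,E,C,D,F,G,H,I]
After op 4 (rotate(-3)): offset=6, physical=[A,i,E,C,D,F,G,H,I], logical=[G,H,I,A,i,E,C,D,F]
After op 5 (rotate(-1)): offset=5, physical=[A,i,E,C,D,F,G,H,I], logical=[F,G,H,I,A,i,E,C,D]
After op 6 (swap(7, 0)): offset=5, physical=[A,i,E,F,D,C,G,H,I], logical=[C,G,H,I,A,i,E,F,D]
After op 7 (rotate(+2)): offset=7, physical=[A,i,E,F,D,C,G,H,I], logical=[H,I,A,i,E,F,D,C,G]
After op 8 (replace(6, 'd')): offset=7, physical=[A,i,E,F,d,C,G,H,I], logical=[H,I,A,i,E,F,d,C,G]
After op 9 (swap(7, 3)): offset=7, physical=[A,C,E,F,d,i,G,H,I], logical=[H,I,A,C,E,F,d,i,G]
After op 10 (rotate(+2)): offset=0, physical=[A,C,E,F,d,i,G,H,I], logical=[A,C,E,F,d,i,G,H,I]
After op 11 (replace(0, 'b')): offset=0, physical=[b,C,E,F,d,i,G,H,I], logical=[b,C,E,F,d,i,G,H,I]
After op 12 (rotate(+2)): offset=2, physical=[b,C,E,F,d,i,G,H,I], logical=[E,F,d,i,G,H,I,b,C]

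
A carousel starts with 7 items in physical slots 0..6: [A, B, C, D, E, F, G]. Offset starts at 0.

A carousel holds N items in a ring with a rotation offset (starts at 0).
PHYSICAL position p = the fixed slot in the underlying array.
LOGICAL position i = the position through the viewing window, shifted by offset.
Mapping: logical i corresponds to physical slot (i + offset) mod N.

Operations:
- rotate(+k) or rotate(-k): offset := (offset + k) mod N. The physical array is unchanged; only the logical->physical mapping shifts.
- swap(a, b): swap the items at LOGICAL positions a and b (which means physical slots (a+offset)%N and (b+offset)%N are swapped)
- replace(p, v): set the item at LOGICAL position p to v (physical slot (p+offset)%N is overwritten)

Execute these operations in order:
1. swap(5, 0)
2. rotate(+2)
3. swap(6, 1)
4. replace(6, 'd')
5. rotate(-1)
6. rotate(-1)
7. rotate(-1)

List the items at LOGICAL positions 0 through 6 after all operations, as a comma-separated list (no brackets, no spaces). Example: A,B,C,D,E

Answer: G,F,d,C,B,E,A

Derivation:
After op 1 (swap(5, 0)): offset=0, physical=[F,B,C,D,E,A,G], logical=[F,B,C,D,E,A,G]
After op 2 (rotate(+2)): offset=2, physical=[F,B,C,D,E,A,G], logical=[C,D,E,A,G,F,B]
After op 3 (swap(6, 1)): offset=2, physical=[F,D,C,B,E,A,G], logical=[C,B,E,A,G,F,D]
After op 4 (replace(6, 'd')): offset=2, physical=[F,d,C,B,E,A,G], logical=[C,B,E,A,G,F,d]
After op 5 (rotate(-1)): offset=1, physical=[F,d,C,B,E,A,G], logical=[d,C,B,E,A,G,F]
After op 6 (rotate(-1)): offset=0, physical=[F,d,C,B,E,A,G], logical=[F,d,C,B,E,A,G]
After op 7 (rotate(-1)): offset=6, physical=[F,d,C,B,E,A,G], logical=[G,F,d,C,B,E,A]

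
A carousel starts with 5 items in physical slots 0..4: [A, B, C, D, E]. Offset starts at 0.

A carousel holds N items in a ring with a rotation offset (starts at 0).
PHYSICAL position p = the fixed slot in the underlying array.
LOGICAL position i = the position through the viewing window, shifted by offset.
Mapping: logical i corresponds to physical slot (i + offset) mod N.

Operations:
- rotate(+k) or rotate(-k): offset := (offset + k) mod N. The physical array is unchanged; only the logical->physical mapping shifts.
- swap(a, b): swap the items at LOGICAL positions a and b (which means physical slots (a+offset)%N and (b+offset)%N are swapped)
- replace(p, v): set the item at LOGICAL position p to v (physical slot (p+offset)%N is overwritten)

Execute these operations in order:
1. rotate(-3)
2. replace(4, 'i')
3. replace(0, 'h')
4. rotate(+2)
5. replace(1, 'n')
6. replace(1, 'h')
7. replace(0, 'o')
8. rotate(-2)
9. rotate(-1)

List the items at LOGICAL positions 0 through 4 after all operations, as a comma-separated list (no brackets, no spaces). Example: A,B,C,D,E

After op 1 (rotate(-3)): offset=2, physical=[A,B,C,D,E], logical=[C,D,E,A,B]
After op 2 (replace(4, 'i')): offset=2, physical=[A,i,C,D,E], logical=[C,D,E,A,i]
After op 3 (replace(0, 'h')): offset=2, physical=[A,i,h,D,E], logical=[h,D,E,A,i]
After op 4 (rotate(+2)): offset=4, physical=[A,i,h,D,E], logical=[E,A,i,h,D]
After op 5 (replace(1, 'n')): offset=4, physical=[n,i,h,D,E], logical=[E,n,i,h,D]
After op 6 (replace(1, 'h')): offset=4, physical=[h,i,h,D,E], logical=[E,h,i,h,D]
After op 7 (replace(0, 'o')): offset=4, physical=[h,i,h,D,o], logical=[o,h,i,h,D]
After op 8 (rotate(-2)): offset=2, physical=[h,i,h,D,o], logical=[h,D,o,h,i]
After op 9 (rotate(-1)): offset=1, physical=[h,i,h,D,o], logical=[i,h,D,o,h]

Answer: i,h,D,o,h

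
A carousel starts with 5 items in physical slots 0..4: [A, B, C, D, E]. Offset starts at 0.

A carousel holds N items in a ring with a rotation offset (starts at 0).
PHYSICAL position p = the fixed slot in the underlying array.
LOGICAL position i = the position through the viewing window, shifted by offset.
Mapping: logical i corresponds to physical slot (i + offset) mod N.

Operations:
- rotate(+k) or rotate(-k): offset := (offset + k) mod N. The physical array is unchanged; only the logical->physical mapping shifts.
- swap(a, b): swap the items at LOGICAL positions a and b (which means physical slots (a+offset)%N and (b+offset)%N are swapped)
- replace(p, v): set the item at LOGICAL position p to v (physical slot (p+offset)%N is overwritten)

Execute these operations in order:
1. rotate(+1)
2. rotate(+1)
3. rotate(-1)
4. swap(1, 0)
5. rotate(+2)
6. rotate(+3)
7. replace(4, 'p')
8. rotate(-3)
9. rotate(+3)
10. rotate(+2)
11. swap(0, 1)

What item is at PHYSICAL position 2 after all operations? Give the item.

Answer: B

Derivation:
After op 1 (rotate(+1)): offset=1, physical=[A,B,C,D,E], logical=[B,C,D,E,A]
After op 2 (rotate(+1)): offset=2, physical=[A,B,C,D,E], logical=[C,D,E,A,B]
After op 3 (rotate(-1)): offset=1, physical=[A,B,C,D,E], logical=[B,C,D,E,A]
After op 4 (swap(1, 0)): offset=1, physical=[A,C,B,D,E], logical=[C,B,D,E,A]
After op 5 (rotate(+2)): offset=3, physical=[A,C,B,D,E], logical=[D,E,A,C,B]
After op 6 (rotate(+3)): offset=1, physical=[A,C,B,D,E], logical=[C,B,D,E,A]
After op 7 (replace(4, 'p')): offset=1, physical=[p,C,B,D,E], logical=[C,B,D,E,p]
After op 8 (rotate(-3)): offset=3, physical=[p,C,B,D,E], logical=[D,E,p,C,B]
After op 9 (rotate(+3)): offset=1, physical=[p,C,B,D,E], logical=[C,B,D,E,p]
After op 10 (rotate(+2)): offset=3, physical=[p,C,B,D,E], logical=[D,E,p,C,B]
After op 11 (swap(0, 1)): offset=3, physical=[p,C,B,E,D], logical=[E,D,p,C,B]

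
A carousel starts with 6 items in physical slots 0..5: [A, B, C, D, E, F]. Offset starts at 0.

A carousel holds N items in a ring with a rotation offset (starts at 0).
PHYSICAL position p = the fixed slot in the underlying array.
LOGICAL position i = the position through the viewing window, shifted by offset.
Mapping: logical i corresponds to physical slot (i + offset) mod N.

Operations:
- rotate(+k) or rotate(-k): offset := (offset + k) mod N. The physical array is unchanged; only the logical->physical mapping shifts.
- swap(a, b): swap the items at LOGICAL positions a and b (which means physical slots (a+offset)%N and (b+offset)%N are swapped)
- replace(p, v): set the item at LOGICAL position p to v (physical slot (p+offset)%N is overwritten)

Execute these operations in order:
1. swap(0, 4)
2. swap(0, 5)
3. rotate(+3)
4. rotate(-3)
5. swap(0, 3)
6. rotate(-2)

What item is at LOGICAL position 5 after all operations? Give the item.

Answer: F

Derivation:
After op 1 (swap(0, 4)): offset=0, physical=[E,B,C,D,A,F], logical=[E,B,C,D,A,F]
After op 2 (swap(0, 5)): offset=0, physical=[F,B,C,D,A,E], logical=[F,B,C,D,A,E]
After op 3 (rotate(+3)): offset=3, physical=[F,B,C,D,A,E], logical=[D,A,E,F,B,C]
After op 4 (rotate(-3)): offset=0, physical=[F,B,C,D,A,E], logical=[F,B,C,D,A,E]
After op 5 (swap(0, 3)): offset=0, physical=[D,B,C,F,A,E], logical=[D,B,C,F,A,E]
After op 6 (rotate(-2)): offset=4, physical=[D,B,C,F,A,E], logical=[A,E,D,B,C,F]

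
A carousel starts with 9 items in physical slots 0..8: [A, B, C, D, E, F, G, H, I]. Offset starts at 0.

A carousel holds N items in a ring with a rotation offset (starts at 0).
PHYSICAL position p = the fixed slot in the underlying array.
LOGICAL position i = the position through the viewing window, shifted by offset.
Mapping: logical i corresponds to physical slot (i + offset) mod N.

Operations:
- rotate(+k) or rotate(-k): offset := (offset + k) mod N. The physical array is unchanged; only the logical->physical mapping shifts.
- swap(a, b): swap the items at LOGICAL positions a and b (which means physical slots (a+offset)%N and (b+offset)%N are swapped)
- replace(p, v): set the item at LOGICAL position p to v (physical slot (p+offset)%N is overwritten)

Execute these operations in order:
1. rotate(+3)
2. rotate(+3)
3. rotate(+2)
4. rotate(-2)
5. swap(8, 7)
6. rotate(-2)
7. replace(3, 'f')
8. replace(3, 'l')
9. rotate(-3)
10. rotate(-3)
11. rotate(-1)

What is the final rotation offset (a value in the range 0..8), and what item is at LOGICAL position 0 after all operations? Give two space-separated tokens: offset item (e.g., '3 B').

After op 1 (rotate(+3)): offset=3, physical=[A,B,C,D,E,F,G,H,I], logical=[D,E,F,G,H,I,A,B,C]
After op 2 (rotate(+3)): offset=6, physical=[A,B,C,D,E,F,G,H,I], logical=[G,H,I,A,B,C,D,E,F]
After op 3 (rotate(+2)): offset=8, physical=[A,B,C,D,E,F,G,H,I], logical=[I,A,B,C,D,E,F,G,H]
After op 4 (rotate(-2)): offset=6, physical=[A,B,C,D,E,F,G,H,I], logical=[G,H,I,A,B,C,D,E,F]
After op 5 (swap(8, 7)): offset=6, physical=[A,B,C,D,F,E,G,H,I], logical=[G,H,I,A,B,C,D,F,E]
After op 6 (rotate(-2)): offset=4, physical=[A,B,C,D,F,E,G,H,I], logical=[F,E,G,H,I,A,B,C,D]
After op 7 (replace(3, 'f')): offset=4, physical=[A,B,C,D,F,E,G,f,I], logical=[F,E,G,f,I,A,B,C,D]
After op 8 (replace(3, 'l')): offset=4, physical=[A,B,C,D,F,E,G,l,I], logical=[F,E,G,l,I,A,B,C,D]
After op 9 (rotate(-3)): offset=1, physical=[A,B,C,D,F,E,G,l,I], logical=[B,C,D,F,E,G,l,I,A]
After op 10 (rotate(-3)): offset=7, physical=[A,B,C,D,F,E,G,l,I], logical=[l,I,A,B,C,D,F,E,G]
After op 11 (rotate(-1)): offset=6, physical=[A,B,C,D,F,E,G,l,I], logical=[G,l,I,A,B,C,D,F,E]

Answer: 6 G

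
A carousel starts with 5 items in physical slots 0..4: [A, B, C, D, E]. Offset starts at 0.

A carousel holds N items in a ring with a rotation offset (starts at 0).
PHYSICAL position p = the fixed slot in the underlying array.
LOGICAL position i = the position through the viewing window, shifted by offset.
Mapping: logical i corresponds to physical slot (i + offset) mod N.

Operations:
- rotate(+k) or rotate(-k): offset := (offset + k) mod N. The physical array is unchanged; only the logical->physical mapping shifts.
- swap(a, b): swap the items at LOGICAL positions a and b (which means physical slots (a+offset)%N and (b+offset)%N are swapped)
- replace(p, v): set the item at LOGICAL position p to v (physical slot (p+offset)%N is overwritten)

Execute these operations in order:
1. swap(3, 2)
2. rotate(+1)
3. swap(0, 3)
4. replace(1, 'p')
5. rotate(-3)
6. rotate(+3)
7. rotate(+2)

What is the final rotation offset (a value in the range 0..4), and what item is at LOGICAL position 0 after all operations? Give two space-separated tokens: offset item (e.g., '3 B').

Answer: 3 C

Derivation:
After op 1 (swap(3, 2)): offset=0, physical=[A,B,D,C,E], logical=[A,B,D,C,E]
After op 2 (rotate(+1)): offset=1, physical=[A,B,D,C,E], logical=[B,D,C,E,A]
After op 3 (swap(0, 3)): offset=1, physical=[A,E,D,C,B], logical=[E,D,C,B,A]
After op 4 (replace(1, 'p')): offset=1, physical=[A,E,p,C,B], logical=[E,p,C,B,A]
After op 5 (rotate(-3)): offset=3, physical=[A,E,p,C,B], logical=[C,B,A,E,p]
After op 6 (rotate(+3)): offset=1, physical=[A,E,p,C,B], logical=[E,p,C,B,A]
After op 7 (rotate(+2)): offset=3, physical=[A,E,p,C,B], logical=[C,B,A,E,p]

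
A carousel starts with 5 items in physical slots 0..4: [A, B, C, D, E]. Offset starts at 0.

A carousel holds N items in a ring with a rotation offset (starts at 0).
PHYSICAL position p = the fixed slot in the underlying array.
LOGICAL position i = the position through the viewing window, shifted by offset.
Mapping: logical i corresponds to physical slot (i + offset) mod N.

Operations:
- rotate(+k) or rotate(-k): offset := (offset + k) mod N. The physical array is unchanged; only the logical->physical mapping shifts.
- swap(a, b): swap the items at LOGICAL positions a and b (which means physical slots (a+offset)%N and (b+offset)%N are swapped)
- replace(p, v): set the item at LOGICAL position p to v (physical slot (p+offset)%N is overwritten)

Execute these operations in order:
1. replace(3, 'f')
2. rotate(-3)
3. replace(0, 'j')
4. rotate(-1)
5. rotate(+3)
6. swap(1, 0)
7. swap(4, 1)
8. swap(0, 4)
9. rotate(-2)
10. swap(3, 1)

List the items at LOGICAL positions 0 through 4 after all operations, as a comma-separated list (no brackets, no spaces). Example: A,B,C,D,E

Answer: j,f,E,A,B

Derivation:
After op 1 (replace(3, 'f')): offset=0, physical=[A,B,C,f,E], logical=[A,B,C,f,E]
After op 2 (rotate(-3)): offset=2, physical=[A,B,C,f,E], logical=[C,f,E,A,B]
After op 3 (replace(0, 'j')): offset=2, physical=[A,B,j,f,E], logical=[j,f,E,A,B]
After op 4 (rotate(-1)): offset=1, physical=[A,B,j,f,E], logical=[B,j,f,E,A]
After op 5 (rotate(+3)): offset=4, physical=[A,B,j,f,E], logical=[E,A,B,j,f]
After op 6 (swap(1, 0)): offset=4, physical=[E,B,j,f,A], logical=[A,E,B,j,f]
After op 7 (swap(4, 1)): offset=4, physical=[f,B,j,E,A], logical=[A,f,B,j,E]
After op 8 (swap(0, 4)): offset=4, physical=[f,B,j,A,E], logical=[E,f,B,j,A]
After op 9 (rotate(-2)): offset=2, physical=[f,B,j,A,E], logical=[j,A,E,f,B]
After op 10 (swap(3, 1)): offset=2, physical=[A,B,j,f,E], logical=[j,f,E,A,B]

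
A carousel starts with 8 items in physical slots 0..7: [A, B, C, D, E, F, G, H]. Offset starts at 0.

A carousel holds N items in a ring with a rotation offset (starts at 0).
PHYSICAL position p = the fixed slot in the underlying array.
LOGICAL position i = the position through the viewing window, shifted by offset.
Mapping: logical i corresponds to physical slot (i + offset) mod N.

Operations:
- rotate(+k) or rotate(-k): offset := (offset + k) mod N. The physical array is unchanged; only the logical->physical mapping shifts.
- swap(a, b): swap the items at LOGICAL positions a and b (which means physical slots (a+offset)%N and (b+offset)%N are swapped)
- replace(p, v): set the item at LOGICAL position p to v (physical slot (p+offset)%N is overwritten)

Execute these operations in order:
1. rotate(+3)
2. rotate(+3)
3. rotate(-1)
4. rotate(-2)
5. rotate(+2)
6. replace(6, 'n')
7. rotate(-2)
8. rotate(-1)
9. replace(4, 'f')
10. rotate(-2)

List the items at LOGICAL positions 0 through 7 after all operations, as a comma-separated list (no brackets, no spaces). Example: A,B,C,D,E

After op 1 (rotate(+3)): offset=3, physical=[A,B,C,D,E,F,G,H], logical=[D,E,F,G,H,A,B,C]
After op 2 (rotate(+3)): offset=6, physical=[A,B,C,D,E,F,G,H], logical=[G,H,A,B,C,D,E,F]
After op 3 (rotate(-1)): offset=5, physical=[A,B,C,D,E,F,G,H], logical=[F,G,H,A,B,C,D,E]
After op 4 (rotate(-2)): offset=3, physical=[A,B,C,D,E,F,G,H], logical=[D,E,F,G,H,A,B,C]
After op 5 (rotate(+2)): offset=5, physical=[A,B,C,D,E,F,G,H], logical=[F,G,H,A,B,C,D,E]
After op 6 (replace(6, 'n')): offset=5, physical=[A,B,C,n,E,F,G,H], logical=[F,G,H,A,B,C,n,E]
After op 7 (rotate(-2)): offset=3, physical=[A,B,C,n,E,F,G,H], logical=[n,E,F,G,H,A,B,C]
After op 8 (rotate(-1)): offset=2, physical=[A,B,C,n,E,F,G,H], logical=[C,n,E,F,G,H,A,B]
After op 9 (replace(4, 'f')): offset=2, physical=[A,B,C,n,E,F,f,H], logical=[C,n,E,F,f,H,A,B]
After op 10 (rotate(-2)): offset=0, physical=[A,B,C,n,E,F,f,H], logical=[A,B,C,n,E,F,f,H]

Answer: A,B,C,n,E,F,f,H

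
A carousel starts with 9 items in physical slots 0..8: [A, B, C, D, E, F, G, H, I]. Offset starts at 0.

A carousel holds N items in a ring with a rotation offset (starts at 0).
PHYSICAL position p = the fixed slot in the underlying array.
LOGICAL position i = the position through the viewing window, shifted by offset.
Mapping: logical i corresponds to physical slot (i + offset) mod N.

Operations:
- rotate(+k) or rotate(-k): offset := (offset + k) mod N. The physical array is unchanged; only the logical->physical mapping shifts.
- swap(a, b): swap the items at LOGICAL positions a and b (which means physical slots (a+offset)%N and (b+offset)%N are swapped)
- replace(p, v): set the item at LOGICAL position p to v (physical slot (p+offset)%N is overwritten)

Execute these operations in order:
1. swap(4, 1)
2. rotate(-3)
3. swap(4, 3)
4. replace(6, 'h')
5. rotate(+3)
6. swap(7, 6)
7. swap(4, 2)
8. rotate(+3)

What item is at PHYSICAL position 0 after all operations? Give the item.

Answer: E

Derivation:
After op 1 (swap(4, 1)): offset=0, physical=[A,E,C,D,B,F,G,H,I], logical=[A,E,C,D,B,F,G,H,I]
After op 2 (rotate(-3)): offset=6, physical=[A,E,C,D,B,F,G,H,I], logical=[G,H,I,A,E,C,D,B,F]
After op 3 (swap(4, 3)): offset=6, physical=[E,A,C,D,B,F,G,H,I], logical=[G,H,I,E,A,C,D,B,F]
After op 4 (replace(6, 'h')): offset=6, physical=[E,A,C,h,B,F,G,H,I], logical=[G,H,I,E,A,C,h,B,F]
After op 5 (rotate(+3)): offset=0, physical=[E,A,C,h,B,F,G,H,I], logical=[E,A,C,h,B,F,G,H,I]
After op 6 (swap(7, 6)): offset=0, physical=[E,A,C,h,B,F,H,G,I], logical=[E,A,C,h,B,F,H,G,I]
After op 7 (swap(4, 2)): offset=0, physical=[E,A,B,h,C,F,H,G,I], logical=[E,A,B,h,C,F,H,G,I]
After op 8 (rotate(+3)): offset=3, physical=[E,A,B,h,C,F,H,G,I], logical=[h,C,F,H,G,I,E,A,B]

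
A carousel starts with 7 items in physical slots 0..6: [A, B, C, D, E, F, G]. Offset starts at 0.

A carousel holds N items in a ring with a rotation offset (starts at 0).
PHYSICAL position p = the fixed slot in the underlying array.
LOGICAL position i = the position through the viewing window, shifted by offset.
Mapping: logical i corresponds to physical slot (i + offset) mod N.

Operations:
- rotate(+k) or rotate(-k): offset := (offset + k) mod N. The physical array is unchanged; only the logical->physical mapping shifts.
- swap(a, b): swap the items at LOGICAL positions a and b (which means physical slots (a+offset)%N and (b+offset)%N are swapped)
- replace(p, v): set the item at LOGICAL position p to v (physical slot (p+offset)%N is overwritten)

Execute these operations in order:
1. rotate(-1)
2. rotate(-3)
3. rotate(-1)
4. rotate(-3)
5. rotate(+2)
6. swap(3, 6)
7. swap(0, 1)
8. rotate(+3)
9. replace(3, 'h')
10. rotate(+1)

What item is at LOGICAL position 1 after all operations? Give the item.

Answer: G

Derivation:
After op 1 (rotate(-1)): offset=6, physical=[A,B,C,D,E,F,G], logical=[G,A,B,C,D,E,F]
After op 2 (rotate(-3)): offset=3, physical=[A,B,C,D,E,F,G], logical=[D,E,F,G,A,B,C]
After op 3 (rotate(-1)): offset=2, physical=[A,B,C,D,E,F,G], logical=[C,D,E,F,G,A,B]
After op 4 (rotate(-3)): offset=6, physical=[A,B,C,D,E,F,G], logical=[G,A,B,C,D,E,F]
After op 5 (rotate(+2)): offset=1, physical=[A,B,C,D,E,F,G], logical=[B,C,D,E,F,G,A]
After op 6 (swap(3, 6)): offset=1, physical=[E,B,C,D,A,F,G], logical=[B,C,D,A,F,G,E]
After op 7 (swap(0, 1)): offset=1, physical=[E,C,B,D,A,F,G], logical=[C,B,D,A,F,G,E]
After op 8 (rotate(+3)): offset=4, physical=[E,C,B,D,A,F,G], logical=[A,F,G,E,C,B,D]
After op 9 (replace(3, 'h')): offset=4, physical=[h,C,B,D,A,F,G], logical=[A,F,G,h,C,B,D]
After op 10 (rotate(+1)): offset=5, physical=[h,C,B,D,A,F,G], logical=[F,G,h,C,B,D,A]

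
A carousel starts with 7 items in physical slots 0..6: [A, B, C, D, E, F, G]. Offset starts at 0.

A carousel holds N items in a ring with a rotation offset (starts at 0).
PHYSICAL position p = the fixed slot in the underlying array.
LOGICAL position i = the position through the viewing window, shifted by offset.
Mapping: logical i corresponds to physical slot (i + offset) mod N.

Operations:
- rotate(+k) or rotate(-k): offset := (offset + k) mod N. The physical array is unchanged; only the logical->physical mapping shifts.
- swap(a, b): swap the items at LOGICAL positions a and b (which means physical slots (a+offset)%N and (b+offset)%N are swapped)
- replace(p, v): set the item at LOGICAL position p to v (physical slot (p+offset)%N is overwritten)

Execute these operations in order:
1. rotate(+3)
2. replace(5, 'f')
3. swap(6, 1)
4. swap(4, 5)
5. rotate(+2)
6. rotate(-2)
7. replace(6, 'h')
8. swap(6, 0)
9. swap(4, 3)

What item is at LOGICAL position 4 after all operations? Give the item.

After op 1 (rotate(+3)): offset=3, physical=[A,B,C,D,E,F,G], logical=[D,E,F,G,A,B,C]
After op 2 (replace(5, 'f')): offset=3, physical=[A,f,C,D,E,F,G], logical=[D,E,F,G,A,f,C]
After op 3 (swap(6, 1)): offset=3, physical=[A,f,E,D,C,F,G], logical=[D,C,F,G,A,f,E]
After op 4 (swap(4, 5)): offset=3, physical=[f,A,E,D,C,F,G], logical=[D,C,F,G,f,A,E]
After op 5 (rotate(+2)): offset=5, physical=[f,A,E,D,C,F,G], logical=[F,G,f,A,E,D,C]
After op 6 (rotate(-2)): offset=3, physical=[f,A,E,D,C,F,G], logical=[D,C,F,G,f,A,E]
After op 7 (replace(6, 'h')): offset=3, physical=[f,A,h,D,C,F,G], logical=[D,C,F,G,f,A,h]
After op 8 (swap(6, 0)): offset=3, physical=[f,A,D,h,C,F,G], logical=[h,C,F,G,f,A,D]
After op 9 (swap(4, 3)): offset=3, physical=[G,A,D,h,C,F,f], logical=[h,C,F,f,G,A,D]

Answer: G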